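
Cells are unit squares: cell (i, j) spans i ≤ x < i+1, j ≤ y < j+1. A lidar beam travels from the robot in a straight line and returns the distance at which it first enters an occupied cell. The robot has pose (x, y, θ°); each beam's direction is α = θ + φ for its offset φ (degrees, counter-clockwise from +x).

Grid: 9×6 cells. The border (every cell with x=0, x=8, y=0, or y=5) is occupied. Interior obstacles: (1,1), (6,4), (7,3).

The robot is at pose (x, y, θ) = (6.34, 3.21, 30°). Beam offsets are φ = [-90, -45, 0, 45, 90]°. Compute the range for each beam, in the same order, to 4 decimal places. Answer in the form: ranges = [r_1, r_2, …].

ranges = [2.5519, 0.6833, 0.7621, 0.8179, 2.0669]

beam 1: φ=-90°, α=300°
  cosα=0.5000 sinα=-0.8660 | (6,3) | tMaxX 1.3200 tMaxY 0.2425 | tΔX 2.0000 tΔY 1.1547
    t=0.2425 [y] (6,2)
    t=1.3200 [x] (7,2)
    t=1.3972 [y] (7,1)
    t=2.5519 [y] (7,0) — stop
  → r_1 = 2.5519
beam 2: φ=-45°, α=345°
  cosα=0.9659 sinα=-0.2588 | (6,3) | tMaxX 0.6833 tMaxY 0.8114 | tΔX 1.0353 tΔY 3.8637
    t=0.6833 [x] (7,3) — stop
  → r_2 = 0.6833
beam 3: φ=0°, α=30°
  cosα=0.8660 sinα=0.5000 | (6,3) | tMaxX 0.7621 tMaxY 1.5800 | tΔX 1.1547 tΔY 2.0000
    t=0.7621 [x] (7,3) — stop
  → r_3 = 0.7621
beam 4: φ=45°, α=75°
  cosα=0.2588 sinα=0.9659 | (6,3) | tMaxX 2.5500 tMaxY 0.8179 | tΔX 3.8637 tΔY 1.0353
    t=0.8179 [y] (6,4) — stop
  → r_4 = 0.8179
beam 5: φ=90°, α=120°
  cosα=-0.5000 sinα=0.8660 | (6,3) | tMaxX 0.6800 tMaxY 0.9122 | tΔX 2.0000 tΔY 1.1547
    t=0.6800 [x] (5,3)
    t=0.9122 [y] (5,4)
    t=2.0669 [y] (5,5) — stop
  → r_5 = 2.0669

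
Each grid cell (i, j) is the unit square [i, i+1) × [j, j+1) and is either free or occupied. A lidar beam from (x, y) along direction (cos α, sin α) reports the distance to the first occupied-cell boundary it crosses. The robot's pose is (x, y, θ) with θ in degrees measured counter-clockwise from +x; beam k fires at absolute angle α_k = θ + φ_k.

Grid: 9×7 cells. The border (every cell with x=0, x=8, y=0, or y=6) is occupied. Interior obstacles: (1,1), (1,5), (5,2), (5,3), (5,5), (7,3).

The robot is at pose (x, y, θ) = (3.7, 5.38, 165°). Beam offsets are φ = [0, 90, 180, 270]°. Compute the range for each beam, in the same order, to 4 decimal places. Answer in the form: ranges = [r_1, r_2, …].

ranges = [1.7600, 4.5345, 1.3459, 0.6419]

beam 1: φ=0°, α=165°
  d=(-0.9659,0.2588)  start (3,5)  tX=0.7247 tY=2.3955  stride 1/|dx|=1.0353 1/|dy|=3.8637
    cross x-line → (2,5), t=0.7247
    cross x-line → (1,5), t=1.7600 (wall)
  → r_1 = 1.7600
beam 2: φ=90°, α=255°
  d=(-0.2588,-0.9659)  start (3,5)  tX=2.7046 tY=0.3934  stride 1/|dx|=3.8637 1/|dy|=1.0353
    cross y-line → (3,4), t=0.3934
    cross y-line → (3,3), t=1.4287
    cross y-line → (3,2), t=2.4640
    cross x-line → (2,2), t=2.7046
    cross y-line → (2,1), t=3.4992
    cross y-line → (2,0), t=4.5345 (wall)
  → r_2 = 4.5345
beam 3: φ=180°, α=345°
  d=(0.9659,-0.2588)  start (3,5)  tX=0.3106 tY=1.4682  stride 1/|dx|=1.0353 1/|dy|=3.8637
    cross x-line → (4,5), t=0.3106
    cross x-line → (5,5), t=1.3459 (wall)
  → r_3 = 1.3459
beam 4: φ=270°, α=75°
  d=(0.2588,0.9659)  start (3,5)  tX=1.1591 tY=0.6419  stride 1/|dx|=3.8637 1/|dy|=1.0353
    cross y-line → (3,6), t=0.6419 (wall)
  → r_4 = 0.6419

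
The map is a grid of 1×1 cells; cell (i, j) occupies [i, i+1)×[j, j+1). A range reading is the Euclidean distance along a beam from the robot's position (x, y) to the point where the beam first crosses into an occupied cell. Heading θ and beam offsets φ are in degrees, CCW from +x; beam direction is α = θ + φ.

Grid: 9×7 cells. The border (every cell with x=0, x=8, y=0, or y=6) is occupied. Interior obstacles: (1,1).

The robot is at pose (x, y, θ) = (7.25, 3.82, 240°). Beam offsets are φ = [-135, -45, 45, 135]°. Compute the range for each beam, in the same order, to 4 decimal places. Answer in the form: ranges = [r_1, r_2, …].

ranges = [2.2569, 6.4705, 2.8978, 0.7765]

beam 1: φ=-135°, α=105°
  direction (-0.2588, 0.9659); cell (7,3); t to first gridline: x 0.9659, y 0.1863 (then +3.8637 / +1.0353)
    (7,4) via y @ 0.1863
    (6,4) via x @ 0.9659
    (6,5) via y @ 1.2216
    (6,6) via y @ 2.2569  # hit
  → r_1 = 2.2569
beam 2: φ=-45°, α=195°
  direction (-0.9659, -0.2588); cell (7,3); t to first gridline: x 0.2588, y 3.1682 (then +1.0353 / +3.8637)
    (6,3) via x @ 0.2588
    (5,3) via x @ 1.2941
    (4,3) via x @ 2.3294
    (4,2) via y @ 3.1682
    (3,2) via x @ 3.3646
    (2,2) via x @ 4.3999
    (1,2) via x @ 5.4352
    (0,2) via x @ 6.4705  # hit
  → r_2 = 6.4705
beam 3: φ=45°, α=285°
  direction (0.2588, -0.9659); cell (7,3); t to first gridline: x 2.8978, y 0.8489 (then +3.8637 / +1.0353)
    (7,2) via y @ 0.8489
    (7,1) via y @ 1.8842
    (8,1) via x @ 2.8978  # hit
  → r_3 = 2.8978
beam 4: φ=135°, α=15°
  direction (0.9659, 0.2588); cell (7,3); t to first gridline: x 0.7765, y 0.6955 (then +1.0353 / +3.8637)
    (7,4) via y @ 0.6955
    (8,4) via x @ 0.7765  # hit
  → r_4 = 0.7765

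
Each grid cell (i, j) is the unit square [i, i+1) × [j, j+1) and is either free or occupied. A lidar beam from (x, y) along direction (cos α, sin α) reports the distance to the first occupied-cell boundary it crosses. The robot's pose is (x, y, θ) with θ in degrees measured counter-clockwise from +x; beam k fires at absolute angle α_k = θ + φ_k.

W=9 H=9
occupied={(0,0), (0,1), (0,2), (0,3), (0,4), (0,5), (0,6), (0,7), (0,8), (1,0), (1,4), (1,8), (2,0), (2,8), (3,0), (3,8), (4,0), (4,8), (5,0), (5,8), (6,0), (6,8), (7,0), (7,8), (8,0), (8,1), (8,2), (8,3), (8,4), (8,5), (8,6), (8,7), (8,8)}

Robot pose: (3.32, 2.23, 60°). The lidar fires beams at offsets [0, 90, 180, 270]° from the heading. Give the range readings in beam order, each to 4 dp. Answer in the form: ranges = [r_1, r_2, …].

ranges = [6.6626, 2.6789, 1.4203, 2.4600]

beam 1: φ=0°, α=60°
  direction (0.5000, 0.8660); cell (3,2); t to first gridline: x 1.3600, y 0.8891 (then +2.0000 / +1.1547)
    (3,3) via y @ 0.8891
    (4,3) via x @ 1.3600
    (4,4) via y @ 2.0438
    (4,5) via y @ 3.1985
    (5,5) via x @ 3.3600
    (5,6) via y @ 4.3532
    (6,6) via x @ 5.3600
    (6,7) via y @ 5.5079
    (6,8) via y @ 6.6626  # hit
  → r_1 = 6.6626
beam 2: φ=90°, α=150°
  direction (-0.8660, 0.5000); cell (3,2); t to first gridline: x 0.3695, y 1.5400 (then +1.1547 / +2.0000)
    (2,2) via x @ 0.3695
    (1,2) via x @ 1.5242
    (1,3) via y @ 1.5400
    (0,3) via x @ 2.6789  # hit
  → r_2 = 2.6789
beam 3: φ=180°, α=240°
  direction (-0.5000, -0.8660); cell (3,2); t to first gridline: x 0.6400, y 0.2656 (then +2.0000 / +1.1547)
    (3,1) via y @ 0.2656
    (2,1) via x @ 0.6400
    (2,0) via y @ 1.4203  # hit
  → r_3 = 1.4203
beam 4: φ=270°, α=330°
  direction (0.8660, -0.5000); cell (3,2); t to first gridline: x 0.7852, y 0.4600 (then +1.1547 / +2.0000)
    (3,1) via y @ 0.4600
    (4,1) via x @ 0.7852
    (5,1) via x @ 1.9399
    (5,0) via y @ 2.4600  # hit
  → r_4 = 2.4600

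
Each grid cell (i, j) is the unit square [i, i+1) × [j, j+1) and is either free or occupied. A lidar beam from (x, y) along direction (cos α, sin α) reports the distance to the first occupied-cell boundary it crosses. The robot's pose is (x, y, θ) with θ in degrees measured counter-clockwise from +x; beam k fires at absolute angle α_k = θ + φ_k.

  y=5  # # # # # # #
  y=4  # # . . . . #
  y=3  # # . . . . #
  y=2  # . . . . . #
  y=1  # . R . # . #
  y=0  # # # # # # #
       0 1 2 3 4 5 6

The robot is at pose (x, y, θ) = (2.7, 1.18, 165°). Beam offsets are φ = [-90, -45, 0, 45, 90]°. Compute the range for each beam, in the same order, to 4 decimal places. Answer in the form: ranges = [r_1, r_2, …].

ranges = [3.9548, 2.1016, 1.7600, 0.3600, 0.1863]

beam 1: φ=-90°, α=75°
  direction (0.2588, 0.9659); cell (2,1); t to first gridline: x 1.1591, y 0.8489 (then +3.8637 / +1.0353)
    (2,2) via y @ 0.8489
    (3,2) via x @ 1.1591
    (3,3) via y @ 1.8842
    (3,4) via y @ 2.9195
    (3,5) via y @ 3.9548  # hit
  → r_1 = 3.9548
beam 2: φ=-45°, α=120°
  direction (-0.5000, 0.8660); cell (2,1); t to first gridline: x 1.4000, y 0.9469 (then +2.0000 / +1.1547)
    (2,2) via y @ 0.9469
    (1,2) via x @ 1.4000
    (1,3) via y @ 2.1016  # hit
  → r_2 = 2.1016
beam 3: φ=0°, α=165°
  direction (-0.9659, 0.2588); cell (2,1); t to first gridline: x 0.7247, y 3.1682 (then +1.0353 / +3.8637)
    (1,1) via x @ 0.7247
    (0,1) via x @ 1.7600  # hit
  → r_3 = 1.7600
beam 4: φ=45°, α=210°
  direction (-0.8660, -0.5000); cell (2,1); t to first gridline: x 0.8083, y 0.3600 (then +1.1547 / +2.0000)
    (2,0) via y @ 0.3600  # hit
  → r_4 = 0.3600
beam 5: φ=90°, α=255°
  direction (-0.2588, -0.9659); cell (2,1); t to first gridline: x 2.7046, y 0.1863 (then +3.8637 / +1.0353)
    (2,0) via y @ 0.1863  # hit
  → r_5 = 0.1863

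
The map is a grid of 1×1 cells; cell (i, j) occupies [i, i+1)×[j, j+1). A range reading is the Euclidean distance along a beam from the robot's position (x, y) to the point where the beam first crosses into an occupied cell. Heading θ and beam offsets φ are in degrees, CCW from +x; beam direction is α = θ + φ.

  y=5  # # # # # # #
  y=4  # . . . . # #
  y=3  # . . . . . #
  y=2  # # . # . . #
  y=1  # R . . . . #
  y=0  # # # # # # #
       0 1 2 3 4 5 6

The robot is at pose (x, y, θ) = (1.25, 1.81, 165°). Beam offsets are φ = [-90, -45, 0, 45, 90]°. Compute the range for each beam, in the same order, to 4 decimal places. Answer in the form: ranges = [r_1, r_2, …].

ranges = [0.1967, 0.2194, 0.2588, 0.2887, 0.8386]

beam 1: φ=-90°, α=75°
  d=(0.2588,0.9659)  start (1,1)  tX=2.8978 tY=0.1967  stride 1/|dx|=3.8637 1/|dy|=1.0353
    cross y-line → (1,2), t=0.1967 (wall)
  → r_1 = 0.1967
beam 2: φ=-45°, α=120°
  d=(-0.5000,0.8660)  start (1,1)  tX=0.5000 tY=0.2194  stride 1/|dx|=2.0000 1/|dy|=1.1547
    cross y-line → (1,2), t=0.2194 (wall)
  → r_2 = 0.2194
beam 3: φ=0°, α=165°
  d=(-0.9659,0.2588)  start (1,1)  tX=0.2588 tY=0.7341  stride 1/|dx|=1.0353 1/|dy|=3.8637
    cross x-line → (0,1), t=0.2588 (wall)
  → r_3 = 0.2588
beam 4: φ=45°, α=210°
  d=(-0.8660,-0.5000)  start (1,1)  tX=0.2887 tY=1.6200  stride 1/|dx|=1.1547 1/|dy|=2.0000
    cross x-line → (0,1), t=0.2887 (wall)
  → r_4 = 0.2887
beam 5: φ=90°, α=255°
  d=(-0.2588,-0.9659)  start (1,1)  tX=0.9659 tY=0.8386  stride 1/|dx|=3.8637 1/|dy|=1.0353
    cross y-line → (1,0), t=0.8386 (wall)
  → r_5 = 0.8386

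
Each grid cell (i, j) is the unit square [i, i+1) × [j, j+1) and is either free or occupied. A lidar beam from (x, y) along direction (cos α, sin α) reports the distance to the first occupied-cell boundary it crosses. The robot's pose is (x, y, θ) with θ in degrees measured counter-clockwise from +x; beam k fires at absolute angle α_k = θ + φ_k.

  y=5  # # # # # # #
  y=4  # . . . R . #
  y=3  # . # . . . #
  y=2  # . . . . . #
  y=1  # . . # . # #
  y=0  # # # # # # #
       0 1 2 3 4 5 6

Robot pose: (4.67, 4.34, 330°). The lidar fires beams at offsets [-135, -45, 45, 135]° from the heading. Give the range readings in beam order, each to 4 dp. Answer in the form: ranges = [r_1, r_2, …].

beam 1: φ=-135°, α=195°
  dir = (cos 195°, sin 195°) = (-0.9659, -0.2588); from cell (4,4)
  next x-line at t=0.6936, next y-line at t=1.3137; Δt_x=1.0353, Δt_y=3.8637
    x: enter (3,4) at t=0.6936
    y: enter (3,3) at t=1.3137
    x: enter (2,3) at t=1.7289 ← occupied
  → r_1 = 1.7289
beam 2: φ=-45°, α=285°
  dir = (cos 285°, sin 285°) = (0.2588, -0.9659); from cell (4,4)
  next x-line at t=1.2750, next y-line at t=0.3520; Δt_x=3.8637, Δt_y=1.0353
    y: enter (4,3) at t=0.3520
    x: enter (5,3) at t=1.2750
    y: enter (5,2) at t=1.3873
    y: enter (5,1) at t=2.4225 ← occupied
  → r_2 = 2.4225
beam 3: φ=45°, α=15°
  dir = (cos 15°, sin 15°) = (0.9659, 0.2588); from cell (4,4)
  next x-line at t=0.3416, next y-line at t=2.5500; Δt_x=1.0353, Δt_y=3.8637
    x: enter (5,4) at t=0.3416
    x: enter (6,4) at t=1.3769 ← occupied
  → r_3 = 1.3769
beam 4: φ=135°, α=105°
  dir = (cos 105°, sin 105°) = (-0.2588, 0.9659); from cell (4,4)
  next x-line at t=2.5887, next y-line at t=0.6833; Δt_x=3.8637, Δt_y=1.0353
    y: enter (4,5) at t=0.6833 ← occupied
  → r_4 = 0.6833

ranges = [1.7289, 2.4225, 1.3769, 0.6833]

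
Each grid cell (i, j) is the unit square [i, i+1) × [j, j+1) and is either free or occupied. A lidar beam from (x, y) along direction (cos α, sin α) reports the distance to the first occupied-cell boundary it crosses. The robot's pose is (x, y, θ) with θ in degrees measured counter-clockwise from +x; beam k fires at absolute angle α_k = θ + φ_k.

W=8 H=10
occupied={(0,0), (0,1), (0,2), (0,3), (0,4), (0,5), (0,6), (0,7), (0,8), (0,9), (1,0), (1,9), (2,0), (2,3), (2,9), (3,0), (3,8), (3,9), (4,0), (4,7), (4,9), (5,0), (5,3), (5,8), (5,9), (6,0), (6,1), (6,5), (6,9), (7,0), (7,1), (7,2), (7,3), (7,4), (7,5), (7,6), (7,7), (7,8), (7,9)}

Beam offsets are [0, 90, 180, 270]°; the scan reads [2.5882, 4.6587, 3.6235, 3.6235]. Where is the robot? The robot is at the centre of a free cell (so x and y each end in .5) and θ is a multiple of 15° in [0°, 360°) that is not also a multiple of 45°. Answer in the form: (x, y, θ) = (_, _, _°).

Candidates: 41 free-cell centres × 16 headings = 656 poses. Raycast each; keep the one whose scan matches to 4 dp.
  (6.5, 2.5, 30°): beam 1 = 0.5774 ≠ 2.5882 ✗
  (4.5, 2.5, 195°): beam 1 = 3.6235 ≠ 2.5882 ✗
  (3.5, 7.5, 105°): beam 1 = 0.5176 ≠ 2.5882 ✗
  (6.5, 3.5, 15°): beam 1 = 0.5176 ≠ 2.5882 ✗
  …
  (3.5, 5.5, 195°): r_1=2.5882, r_2=4.6587, r_3=3.6235, r_4=3.6235 — all match ✓
Only this pose fits every beam.

(x, y, θ) = (3.5, 5.5, 195°)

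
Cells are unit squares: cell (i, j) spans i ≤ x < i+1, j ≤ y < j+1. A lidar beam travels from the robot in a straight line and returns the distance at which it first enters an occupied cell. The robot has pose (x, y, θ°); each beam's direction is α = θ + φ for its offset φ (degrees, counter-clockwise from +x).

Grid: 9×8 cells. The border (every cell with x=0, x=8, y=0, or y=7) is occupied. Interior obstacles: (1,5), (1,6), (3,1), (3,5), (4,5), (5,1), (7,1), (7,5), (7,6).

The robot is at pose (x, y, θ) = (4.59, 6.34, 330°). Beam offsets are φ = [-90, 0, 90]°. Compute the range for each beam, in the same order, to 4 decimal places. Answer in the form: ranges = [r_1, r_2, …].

ranges = [0.3926, 3.9375, 0.7621]

beam 1: φ=-90°, α=240°
  cosα=-0.5000 sinα=-0.8660 | (4,6) | tMaxX 1.1800 tMaxY 0.3926 | tΔX 2.0000 tΔY 1.1547
    t=0.3926 [y] (4,5) — stop
  → r_1 = 0.3926
beam 2: φ=0°, α=330°
  cosα=0.8660 sinα=-0.5000 | (4,6) | tMaxX 0.4734 tMaxY 0.6800 | tΔX 1.1547 tΔY 2.0000
    t=0.4734 [x] (5,6)
    t=0.6800 [y] (5,5)
    t=1.6281 [x] (6,5)
    t=2.6800 [y] (6,4)
    t=2.7828 [x] (7,4)
    t=3.9375 [x] (8,4) — stop
  → r_2 = 3.9375
beam 3: φ=90°, α=60°
  cosα=0.5000 sinα=0.8660 | (4,6) | tMaxX 0.8200 tMaxY 0.7621 | tΔX 2.0000 tΔY 1.1547
    t=0.7621 [y] (4,7) — stop
  → r_3 = 0.7621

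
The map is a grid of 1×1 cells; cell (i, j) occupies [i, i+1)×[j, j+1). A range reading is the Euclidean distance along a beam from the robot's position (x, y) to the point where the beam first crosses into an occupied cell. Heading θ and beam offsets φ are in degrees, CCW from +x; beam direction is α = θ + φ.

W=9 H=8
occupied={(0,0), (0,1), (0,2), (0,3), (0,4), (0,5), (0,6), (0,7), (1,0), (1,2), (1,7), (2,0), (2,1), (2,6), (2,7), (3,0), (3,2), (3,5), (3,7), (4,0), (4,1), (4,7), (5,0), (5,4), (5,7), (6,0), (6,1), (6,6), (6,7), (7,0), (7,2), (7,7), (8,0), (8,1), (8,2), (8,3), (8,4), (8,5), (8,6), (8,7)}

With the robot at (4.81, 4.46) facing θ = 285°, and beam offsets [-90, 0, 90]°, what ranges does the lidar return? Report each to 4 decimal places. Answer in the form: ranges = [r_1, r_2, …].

ranges = [3.9444, 3.5821, 0.1967]

beam 1: φ=-90°, α=195°
  dir = (cos 195°, sin 195°) = (-0.9659, -0.2588); from cell (4,4)
  next x-line at t=0.8386, next y-line at t=1.7773; Δt_x=1.0353, Δt_y=3.8637
    x: enter (3,4) at t=0.8386
    y: enter (3,3) at t=1.7773
    x: enter (2,3) at t=1.8738
    x: enter (1,3) at t=2.9091
    x: enter (0,3) at t=3.9444 ← occupied
  → r_1 = 3.9444
beam 2: φ=0°, α=285°
  dir = (cos 285°, sin 285°) = (0.2588, -0.9659); from cell (4,4)
  next x-line at t=0.7341, next y-line at t=0.4762; Δt_x=3.8637, Δt_y=1.0353
    y: enter (4,3) at t=0.4762
    x: enter (5,3) at t=0.7341
    y: enter (5,2) at t=1.5115
    y: enter (5,1) at t=2.5468
    y: enter (5,0) at t=3.5821 ← occupied
  → r_2 = 3.5821
beam 3: φ=90°, α=15°
  dir = (cos 15°, sin 15°) = (0.9659, 0.2588); from cell (4,4)
  next x-line at t=0.1967, next y-line at t=2.0864; Δt_x=1.0353, Δt_y=3.8637
    x: enter (5,4) at t=0.1967 ← occupied
  → r_3 = 0.1967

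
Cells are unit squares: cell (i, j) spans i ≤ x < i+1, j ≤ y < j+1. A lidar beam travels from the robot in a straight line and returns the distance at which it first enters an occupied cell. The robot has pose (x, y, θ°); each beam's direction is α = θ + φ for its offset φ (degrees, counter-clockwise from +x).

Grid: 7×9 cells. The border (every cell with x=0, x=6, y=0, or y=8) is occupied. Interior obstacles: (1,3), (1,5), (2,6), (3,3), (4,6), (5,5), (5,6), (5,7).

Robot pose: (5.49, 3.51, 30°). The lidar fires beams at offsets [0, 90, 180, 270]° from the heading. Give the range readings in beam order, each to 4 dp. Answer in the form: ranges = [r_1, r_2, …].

beam 1: φ=0°, α=30°
  direction (0.8660, 0.5000); cell (5,3); t to first gridline: x 0.5889, y 0.9800 (then +1.1547 / +2.0000)
    (6,3) via x @ 0.5889  # hit
  → r_1 = 0.5889
beam 2: φ=90°, α=120°
  direction (-0.5000, 0.8660); cell (5,3); t to first gridline: x 0.9800, y 0.5658 (then +2.0000 / +1.1547)
    (5,4) via y @ 0.5658
    (4,4) via x @ 0.9800
    (4,5) via y @ 1.7205
    (4,6) via y @ 2.8752  # hit
  → r_2 = 2.8752
beam 3: φ=180°, α=210°
  direction (-0.8660, -0.5000); cell (5,3); t to first gridline: x 0.5658, y 1.0200 (then +1.1547 / +2.0000)
    (4,3) via x @ 0.5658
    (4,2) via y @ 1.0200
    (3,2) via x @ 1.7205
    (2,2) via x @ 2.8752
    (2,1) via y @ 3.0200
    (1,1) via x @ 4.0299
    (1,0) via y @ 5.0200  # hit
  → r_3 = 5.0200
beam 4: φ=270°, α=300°
  direction (0.5000, -0.8660); cell (5,3); t to first gridline: x 1.0200, y 0.5889 (then +2.0000 / +1.1547)
    (5,2) via y @ 0.5889
    (6,2) via x @ 1.0200  # hit
  → r_4 = 1.0200

ranges = [0.5889, 2.8752, 5.0200, 1.0200]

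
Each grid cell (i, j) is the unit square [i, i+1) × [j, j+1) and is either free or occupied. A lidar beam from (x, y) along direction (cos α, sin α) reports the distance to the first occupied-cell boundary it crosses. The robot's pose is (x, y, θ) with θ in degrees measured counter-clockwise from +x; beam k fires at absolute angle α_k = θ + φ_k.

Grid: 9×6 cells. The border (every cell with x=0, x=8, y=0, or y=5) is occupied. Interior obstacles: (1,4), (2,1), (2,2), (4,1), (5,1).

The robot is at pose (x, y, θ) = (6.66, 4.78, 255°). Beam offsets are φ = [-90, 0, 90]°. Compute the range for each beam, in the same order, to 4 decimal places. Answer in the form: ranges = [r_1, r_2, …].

ranges = [0.8500, 2.8781, 1.3873]

beam 1: φ=-90°, α=165°
  cosα=-0.9659 sinα=0.2588 | (6,4) | tMaxX 0.6833 tMaxY 0.8500 | tΔX 1.0353 tΔY 3.8637
    t=0.6833 [x] (5,4)
    t=0.8500 [y] (5,5) — stop
  → r_1 = 0.8500
beam 2: φ=0°, α=255°
  cosα=-0.2588 sinα=-0.9659 | (6,4) | tMaxX 2.5500 tMaxY 0.8075 | tΔX 3.8637 tΔY 1.0353
    t=0.8075 [y] (6,3)
    t=1.8428 [y] (6,2)
    t=2.5500 [x] (5,2)
    t=2.8781 [y] (5,1) — stop
  → r_2 = 2.8781
beam 3: φ=90°, α=345°
  cosα=0.9659 sinα=-0.2588 | (6,4) | tMaxX 0.3520 tMaxY 3.0137 | tΔX 1.0353 tΔY 3.8637
    t=0.3520 [x] (7,4)
    t=1.3873 [x] (8,4) — stop
  → r_3 = 1.3873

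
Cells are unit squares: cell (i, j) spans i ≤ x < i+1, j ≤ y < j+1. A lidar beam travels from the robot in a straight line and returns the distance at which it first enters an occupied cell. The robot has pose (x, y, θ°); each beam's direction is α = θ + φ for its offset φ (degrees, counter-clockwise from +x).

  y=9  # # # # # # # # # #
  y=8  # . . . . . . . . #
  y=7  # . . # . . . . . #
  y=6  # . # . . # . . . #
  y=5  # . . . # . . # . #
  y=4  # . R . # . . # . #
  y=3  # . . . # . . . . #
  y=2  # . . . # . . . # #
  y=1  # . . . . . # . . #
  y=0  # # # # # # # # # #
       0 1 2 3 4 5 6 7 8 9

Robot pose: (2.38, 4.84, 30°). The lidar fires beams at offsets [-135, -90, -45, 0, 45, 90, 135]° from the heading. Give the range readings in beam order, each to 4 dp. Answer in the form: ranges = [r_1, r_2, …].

beam 1: φ=-135°, α=255°
  d=(-0.2588,-0.9659)  start (2,4)  tX=1.4682 tY=0.8696  stride 1/|dx|=3.8637 1/|dy|=1.0353
    cross y-line → (2,3), t=0.8696
    cross x-line → (1,3), t=1.4682
    cross y-line → (1,2), t=1.9049
    cross y-line → (1,1), t=2.9402
    cross y-line → (1,0), t=3.9755 (wall)
  → r_1 = 3.9755
beam 2: φ=-90°, α=300°
  d=(0.5000,-0.8660)  start (2,4)  tX=1.2400 tY=0.9699  stride 1/|dx|=2.0000 1/|dy|=1.1547
    cross y-line → (2,3), t=0.9699
    cross x-line → (3,3), t=1.2400
    cross y-line → (3,2), t=2.1246
    cross x-line → (4,2), t=3.2400 (wall)
  → r_2 = 3.2400
beam 3: φ=-45°, α=345°
  d=(0.9659,-0.2588)  start (2,4)  tX=0.6419 tY=3.2455  stride 1/|dx|=1.0353 1/|dy|=3.8637
    cross x-line → (3,4), t=0.6419
    cross x-line → (4,4), t=1.6771 (wall)
  → r_3 = 1.6771
beam 4: φ=0°, α=30°
  d=(0.8660,0.5000)  start (2,4)  tX=0.7159 tY=0.3200  stride 1/|dx|=1.1547 1/|dy|=2.0000
    cross y-line → (2,5), t=0.3200
    cross x-line → (3,5), t=0.7159
    cross x-line → (4,5), t=1.8706 (wall)
  → r_4 = 1.8706
beam 5: φ=45°, α=75°
  d=(0.2588,0.9659)  start (2,4)  tX=2.3955 tY=0.1656  stride 1/|dx|=3.8637 1/|dy|=1.0353
    cross y-line → (2,5), t=0.1656
    cross y-line → (2,6), t=1.2009 (wall)
  → r_5 = 1.2009
beam 6: φ=90°, α=120°
  d=(-0.5000,0.8660)  start (2,4)  tX=0.7600 tY=0.1848  stride 1/|dx|=2.0000 1/|dy|=1.1547
    cross y-line → (2,5), t=0.1848
    cross x-line → (1,5), t=0.7600
    cross y-line → (1,6), t=1.3395
    cross y-line → (1,7), t=2.4942
    cross x-line → (0,7), t=2.7600 (wall)
  → r_6 = 2.7600
beam 7: φ=135°, α=165°
  d=(-0.9659,0.2588)  start (2,4)  tX=0.3934 tY=0.6182  stride 1/|dx|=1.0353 1/|dy|=3.8637
    cross x-line → (1,4), t=0.3934
    cross y-line → (1,5), t=0.6182
    cross x-line → (0,5), t=1.4287 (wall)
  → r_7 = 1.4287

ranges = [3.9755, 3.2400, 1.6771, 1.8706, 1.2009, 2.7600, 1.4287]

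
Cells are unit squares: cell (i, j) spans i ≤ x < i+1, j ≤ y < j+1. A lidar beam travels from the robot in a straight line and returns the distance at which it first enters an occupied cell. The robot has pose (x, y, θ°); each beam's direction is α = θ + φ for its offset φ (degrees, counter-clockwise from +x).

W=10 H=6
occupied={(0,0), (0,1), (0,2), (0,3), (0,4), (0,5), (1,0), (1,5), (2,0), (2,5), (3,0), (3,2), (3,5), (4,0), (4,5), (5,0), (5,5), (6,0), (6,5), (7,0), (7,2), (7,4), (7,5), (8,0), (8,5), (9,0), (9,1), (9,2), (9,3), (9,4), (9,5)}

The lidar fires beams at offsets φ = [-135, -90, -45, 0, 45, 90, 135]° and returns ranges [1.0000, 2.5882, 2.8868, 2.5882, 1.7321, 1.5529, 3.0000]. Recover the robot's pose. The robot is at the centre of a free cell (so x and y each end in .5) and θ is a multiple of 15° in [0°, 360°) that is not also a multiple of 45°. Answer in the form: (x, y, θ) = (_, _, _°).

(x, y, θ) = (4.5, 3.5, 15°)

The pose lattice has 29·16 = 464 candidates. Test each by forward raycasting.
  (1.5, 4.5, 195°): beam 1 = 0.5774 ≠ 1.0000 ✗
  (6.5, 2.5, 105°): beam 1 = 0.5774 ≠ 1.0000 ✗
  (5.5, 4.5, 150°): beam 1 = 1.5529 ≠ 1.0000 ✗
  (4.5, 4.5, 30°): beam 1 = 1.9319 ≠ 1.0000 ✗
  …
  (4.5, 3.5, 15°): r_1=1.0000, r_2=2.5882, r_3=2.8868, r_4=2.5882, r_5=1.7321, r_6=1.5529, r_7=3.0000 — all match ✓
Only this pose fits every beam.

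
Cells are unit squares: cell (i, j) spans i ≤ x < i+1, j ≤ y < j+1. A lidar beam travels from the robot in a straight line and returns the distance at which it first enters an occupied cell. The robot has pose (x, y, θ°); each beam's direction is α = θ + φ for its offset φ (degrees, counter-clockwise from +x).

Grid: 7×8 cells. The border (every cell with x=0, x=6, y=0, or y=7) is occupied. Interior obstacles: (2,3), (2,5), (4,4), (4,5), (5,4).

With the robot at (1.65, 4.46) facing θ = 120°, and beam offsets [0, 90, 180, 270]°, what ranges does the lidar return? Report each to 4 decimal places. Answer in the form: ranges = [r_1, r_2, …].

beam 1: φ=0°, α=120°
  cosα=-0.5000 sinα=0.8660 | (1,4) | tMaxX 1.3000 tMaxY 0.6235 | tΔX 2.0000 tΔY 1.1547
    t=0.6235 [y] (1,5)
    t=1.3000 [x] (0,5) — stop
  → r_1 = 1.3000
beam 2: φ=90°, α=210°
  cosα=-0.8660 sinα=-0.5000 | (1,4) | tMaxX 0.7506 tMaxY 0.9200 | tΔX 1.1547 tΔY 2.0000
    t=0.7506 [x] (0,4) — stop
  → r_2 = 0.7506
beam 3: φ=180°, α=300°
  cosα=0.5000 sinα=-0.8660 | (1,4) | tMaxX 0.7000 tMaxY 0.5312 | tΔX 2.0000 tΔY 1.1547
    t=0.5312 [y] (1,3)
    t=0.7000 [x] (2,3) — stop
  → r_3 = 0.7000
beam 4: φ=270°, α=30°
  cosα=0.8660 sinα=0.5000 | (1,4) | tMaxX 0.4041 tMaxY 1.0800 | tΔX 1.1547 tΔY 2.0000
    t=0.4041 [x] (2,4)
    t=1.0800 [y] (2,5) — stop
  → r_4 = 1.0800

ranges = [1.3000, 0.7506, 0.7000, 1.0800]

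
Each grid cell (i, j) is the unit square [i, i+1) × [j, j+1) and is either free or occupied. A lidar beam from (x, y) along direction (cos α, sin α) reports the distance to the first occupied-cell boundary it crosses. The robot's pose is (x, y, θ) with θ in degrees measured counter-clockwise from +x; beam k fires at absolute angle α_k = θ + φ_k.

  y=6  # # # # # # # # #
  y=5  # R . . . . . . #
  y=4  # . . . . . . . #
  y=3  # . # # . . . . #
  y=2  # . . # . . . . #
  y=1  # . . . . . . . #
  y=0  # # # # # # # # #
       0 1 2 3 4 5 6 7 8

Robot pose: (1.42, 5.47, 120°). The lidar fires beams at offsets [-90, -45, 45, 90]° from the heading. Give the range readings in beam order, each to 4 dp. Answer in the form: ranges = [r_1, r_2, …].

ranges = [1.0600, 0.5487, 0.4348, 0.4850]

beam 1: φ=-90°, α=30°
  cosα=0.8660 sinα=0.5000 | (1,5) | tMaxX 0.6697 tMaxY 1.0600 | tΔX 1.1547 tΔY 2.0000
    t=0.6697 [x] (2,5)
    t=1.0600 [y] (2,6) — stop
  → r_1 = 1.0600
beam 2: φ=-45°, α=75°
  cosα=0.2588 sinα=0.9659 | (1,5) | tMaxX 2.2409 tMaxY 0.5487 | tΔX 3.8637 tΔY 1.0353
    t=0.5487 [y] (1,6) — stop
  → r_2 = 0.5487
beam 3: φ=45°, α=165°
  cosα=-0.9659 sinα=0.2588 | (1,5) | tMaxX 0.4348 tMaxY 2.0478 | tΔX 1.0353 tΔY 3.8637
    t=0.4348 [x] (0,5) — stop
  → r_3 = 0.4348
beam 4: φ=90°, α=210°
  cosα=-0.8660 sinα=-0.5000 | (1,5) | tMaxX 0.4850 tMaxY 0.9400 | tΔX 1.1547 tΔY 2.0000
    t=0.4850 [x] (0,5) — stop
  → r_4 = 0.4850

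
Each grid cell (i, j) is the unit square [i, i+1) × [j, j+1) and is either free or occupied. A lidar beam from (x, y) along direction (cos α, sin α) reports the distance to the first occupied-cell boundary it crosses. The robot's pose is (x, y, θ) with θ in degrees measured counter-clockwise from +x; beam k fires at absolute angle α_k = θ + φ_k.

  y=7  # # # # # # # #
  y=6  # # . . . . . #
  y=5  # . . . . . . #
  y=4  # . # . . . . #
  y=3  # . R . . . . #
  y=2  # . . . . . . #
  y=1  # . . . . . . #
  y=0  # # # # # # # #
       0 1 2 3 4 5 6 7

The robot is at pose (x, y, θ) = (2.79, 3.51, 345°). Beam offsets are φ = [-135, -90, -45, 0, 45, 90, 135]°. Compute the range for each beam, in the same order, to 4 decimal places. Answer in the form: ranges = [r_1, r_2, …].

beam 1: φ=-135°, α=210°
  d=(-0.8660,-0.5000)  start (2,3)  tX=0.9122 tY=1.0200  stride 1/|dx|=1.1547 1/|dy|=2.0000
    cross x-line → (1,3), t=0.9122
    cross y-line → (1,2), t=1.0200
    cross x-line → (0,2), t=2.0669 (wall)
  → r_1 = 2.0669
beam 2: φ=-90°, α=255°
  d=(-0.2588,-0.9659)  start (2,3)  tX=3.0523 tY=0.5280  stride 1/|dx|=3.8637 1/|dy|=1.0353
    cross y-line → (2,2), t=0.5280
    cross y-line → (2,1), t=1.5633
    cross y-line → (2,0), t=2.5985 (wall)
  → r_2 = 2.5985
beam 3: φ=-45°, α=300°
  d=(0.5000,-0.8660)  start (2,3)  tX=0.4200 tY=0.5889  stride 1/|dx|=2.0000 1/|dy|=1.1547
    cross x-line → (3,3), t=0.4200
    cross y-line → (3,2), t=0.5889
    cross y-line → (3,1), t=1.7436
    cross x-line → (4,1), t=2.4200
    cross y-line → (4,0), t=2.8983 (wall)
  → r_3 = 2.8983
beam 4: φ=0°, α=345°
  d=(0.9659,-0.2588)  start (2,3)  tX=0.2174 tY=1.9705  stride 1/|dx|=1.0353 1/|dy|=3.8637
    cross x-line → (3,3), t=0.2174
    cross x-line → (4,3), t=1.2527
    cross y-line → (4,2), t=1.9705
    cross x-line → (5,2), t=2.2880
    cross x-line → (6,2), t=3.3232
    cross x-line → (7,2), t=4.3585 (wall)
  → r_4 = 4.3585
beam 5: φ=45°, α=30°
  d=(0.8660,0.5000)  start (2,3)  tX=0.2425 tY=0.9800  stride 1/|dx|=1.1547 1/|dy|=2.0000
    cross x-line → (3,3), t=0.2425
    cross y-line → (3,4), t=0.9800
    cross x-line → (4,4), t=1.3972
    cross x-line → (5,4), t=2.5519
    cross y-line → (5,5), t=2.9800
    cross x-line → (6,5), t=3.7066
    cross x-line → (7,5), t=4.8613 (wall)
  → r_5 = 4.8613
beam 6: φ=90°, α=75°
  d=(0.2588,0.9659)  start (2,3)  tX=0.8114 tY=0.5073  stride 1/|dx|=3.8637 1/|dy|=1.0353
    cross y-line → (2,4), t=0.5073 (wall)
  → r_6 = 0.5073
beam 7: φ=135°, α=120°
  d=(-0.5000,0.8660)  start (2,3)  tX=1.5800 tY=0.5658  stride 1/|dx|=2.0000 1/|dy|=1.1547
    cross y-line → (2,4), t=0.5658 (wall)
  → r_7 = 0.5658

ranges = [2.0669, 2.5985, 2.8983, 4.3585, 4.8613, 0.5073, 0.5658]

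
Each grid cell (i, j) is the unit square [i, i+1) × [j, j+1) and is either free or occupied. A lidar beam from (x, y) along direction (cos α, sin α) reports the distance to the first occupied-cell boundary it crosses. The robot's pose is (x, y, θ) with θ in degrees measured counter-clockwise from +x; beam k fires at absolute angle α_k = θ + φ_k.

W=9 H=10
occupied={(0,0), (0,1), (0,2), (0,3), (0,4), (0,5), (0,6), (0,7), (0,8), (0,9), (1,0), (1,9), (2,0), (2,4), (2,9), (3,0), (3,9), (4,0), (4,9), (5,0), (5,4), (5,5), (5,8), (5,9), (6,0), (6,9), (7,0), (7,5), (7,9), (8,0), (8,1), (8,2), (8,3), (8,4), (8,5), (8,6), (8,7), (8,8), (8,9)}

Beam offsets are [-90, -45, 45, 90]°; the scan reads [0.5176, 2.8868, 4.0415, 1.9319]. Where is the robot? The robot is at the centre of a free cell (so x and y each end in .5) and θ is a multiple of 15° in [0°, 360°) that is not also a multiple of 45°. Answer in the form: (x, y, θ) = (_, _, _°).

Candidates: 51 free-cell centres × 16 headings = 816 poses. Raycast each; keep the one whose scan matches to 4 dp.
  (4.5, 7.5, 105°): beam 1 = 3.6235 ≠ 0.5176 ✗
  (4.5, 8.5, 285°): beam 1 = 3.6235 ≠ 0.5176 ✗
  (7.5, 7.5, 75°): beam 2 = 0.5774 ≠ 2.8868 ✗
  (4.5, 8.5, 30°): beam 1 = 2.8868 ≠ 0.5176 ✗
  (6.5, 8.5, 345°): beam 1 = 2.5882 ≠ 0.5176 ✗
  …
  (4.5, 5.5, 105°): r_1=0.5176, r_2=2.8868, r_3=4.0415, r_4=1.9319 — all match ✓
Unique over the lattice → pose = (4.5, 5.5, 105°).

(x, y, θ) = (4.5, 5.5, 105°)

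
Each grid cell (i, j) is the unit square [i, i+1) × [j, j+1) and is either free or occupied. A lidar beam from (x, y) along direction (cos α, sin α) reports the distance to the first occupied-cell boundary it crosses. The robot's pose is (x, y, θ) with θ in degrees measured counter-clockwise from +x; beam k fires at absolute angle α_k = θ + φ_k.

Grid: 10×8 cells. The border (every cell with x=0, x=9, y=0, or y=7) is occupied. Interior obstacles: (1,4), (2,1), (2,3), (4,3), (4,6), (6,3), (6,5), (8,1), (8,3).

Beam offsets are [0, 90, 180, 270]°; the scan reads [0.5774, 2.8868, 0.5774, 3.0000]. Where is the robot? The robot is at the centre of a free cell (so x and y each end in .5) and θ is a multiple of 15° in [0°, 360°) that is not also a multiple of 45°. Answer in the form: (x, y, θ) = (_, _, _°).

The pose lattice has 39·16 = 624 candidates. Test each by forward raycasting.
  (5.5, 5.5, 15°): beam 1 = 0.5176 ≠ 0.5774 ✗
  (7.5, 4.5, 210°): beam 1 = 1.0000 ≠ 0.5774 ✗
  (7.5, 1.5, 165°): beam 1 = 6.7293 ≠ 0.5774 ✗
  …
  (7.5, 3.5, 150°): r_1=0.5774, r_2=2.8868, r_3=0.5774, r_4=3.0000 — all match ✓
Only this pose fits every beam.

(x, y, θ) = (7.5, 3.5, 150°)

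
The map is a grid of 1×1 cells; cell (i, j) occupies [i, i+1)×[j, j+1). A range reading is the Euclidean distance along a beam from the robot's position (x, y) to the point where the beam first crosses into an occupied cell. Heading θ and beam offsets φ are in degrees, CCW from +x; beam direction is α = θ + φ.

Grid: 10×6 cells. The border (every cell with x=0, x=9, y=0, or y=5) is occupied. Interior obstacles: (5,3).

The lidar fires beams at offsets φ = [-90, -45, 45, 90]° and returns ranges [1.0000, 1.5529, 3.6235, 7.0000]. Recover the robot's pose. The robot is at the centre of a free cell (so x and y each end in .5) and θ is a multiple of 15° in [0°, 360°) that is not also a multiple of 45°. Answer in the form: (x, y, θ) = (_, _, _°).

(x, y, θ) = (7.5, 1.5, 60°)

The pose lattice has 31·16 = 496 candidates. Test each by forward raycasting.
  (3.5, 4.5, 240°): beam 2 = 2.5882 ≠ 1.5529 ✗
  (6.5, 3.5, 240°): beam 1 = 0.5774 ≠ 1.0000 ✗
  (7.5, 4.5, 165°): beam 1 = 0.5176 ≠ 1.0000 ✗
  …
  (7.5, 1.5, 60°): r_1=1.0000, r_2=1.5529, r_3=3.6235, r_4=7.0000 — all match ✓
Only this pose fits every beam.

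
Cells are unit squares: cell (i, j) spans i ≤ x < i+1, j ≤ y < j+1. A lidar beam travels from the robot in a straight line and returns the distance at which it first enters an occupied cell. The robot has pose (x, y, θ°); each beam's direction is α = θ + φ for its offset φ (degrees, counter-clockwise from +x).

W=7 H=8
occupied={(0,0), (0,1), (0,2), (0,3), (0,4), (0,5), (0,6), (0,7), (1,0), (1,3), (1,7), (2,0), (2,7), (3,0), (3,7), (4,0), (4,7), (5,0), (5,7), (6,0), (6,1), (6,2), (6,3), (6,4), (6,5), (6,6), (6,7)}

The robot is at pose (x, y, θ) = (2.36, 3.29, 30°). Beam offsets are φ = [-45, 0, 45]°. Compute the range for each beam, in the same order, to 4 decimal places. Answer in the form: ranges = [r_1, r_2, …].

ranges = [3.7684, 4.2031, 3.8409]

beam 1: φ=-45°, α=345°
  dir = (cos 345°, sin 345°) = (0.9659, -0.2588); from cell (2,3)
  next x-line at t=0.6626, next y-line at t=1.1205; Δt_x=1.0353, Δt_y=3.8637
    x: enter (3,3) at t=0.6626
    y: enter (3,2) at t=1.1205
    x: enter (4,2) at t=1.6979
    x: enter (5,2) at t=2.7331
    x: enter (6,2) at t=3.7684 ← occupied
  → r_1 = 3.7684
beam 2: φ=0°, α=30°
  dir = (cos 30°, sin 30°) = (0.8660, 0.5000); from cell (2,3)
  next x-line at t=0.7390, next y-line at t=1.4200; Δt_x=1.1547, Δt_y=2.0000
    x: enter (3,3) at t=0.7390
    y: enter (3,4) at t=1.4200
    x: enter (4,4) at t=1.8937
    x: enter (5,4) at t=3.0484
    y: enter (5,5) at t=3.4200
    x: enter (6,5) at t=4.2031 ← occupied
  → r_2 = 4.2031
beam 3: φ=45°, α=75°
  dir = (cos 75°, sin 75°) = (0.2588, 0.9659); from cell (2,3)
  next x-line at t=2.4728, next y-line at t=0.7350; Δt_x=3.8637, Δt_y=1.0353
    y: enter (2,4) at t=0.7350
    y: enter (2,5) at t=1.7703
    x: enter (3,5) at t=2.4728
    y: enter (3,6) at t=2.8056
    y: enter (3,7) at t=3.8409 ← occupied
  → r_3 = 3.8409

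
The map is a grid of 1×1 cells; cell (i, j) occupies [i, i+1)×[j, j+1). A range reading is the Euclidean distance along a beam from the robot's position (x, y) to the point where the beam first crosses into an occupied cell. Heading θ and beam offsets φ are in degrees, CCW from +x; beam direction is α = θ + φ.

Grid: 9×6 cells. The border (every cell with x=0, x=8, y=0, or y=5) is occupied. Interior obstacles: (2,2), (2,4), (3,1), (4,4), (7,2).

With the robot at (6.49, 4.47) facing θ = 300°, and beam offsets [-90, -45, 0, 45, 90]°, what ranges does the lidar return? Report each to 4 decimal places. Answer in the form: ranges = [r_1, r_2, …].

ranges = [4.0299, 3.5924, 1.6974, 1.5633, 1.0600]

beam 1: φ=-90°, α=210°
  d=(-0.8660,-0.5000)  start (6,4)  tX=0.5658 tY=0.9400  stride 1/|dx|=1.1547 1/|dy|=2.0000
    cross x-line → (5,4), t=0.5658
    cross y-line → (5,3), t=0.9400
    cross x-line → (4,3), t=1.7205
    cross x-line → (3,3), t=2.8752
    cross y-line → (3,2), t=2.9400
    cross x-line → (2,2), t=4.0299 (wall)
  → r_1 = 4.0299
beam 2: φ=-45°, α=255°
  d=(-0.2588,-0.9659)  start (6,4)  tX=1.8932 tY=0.4866  stride 1/|dx|=3.8637 1/|dy|=1.0353
    cross y-line → (6,3), t=0.4866
    cross y-line → (6,2), t=1.5219
    cross x-line → (5,2), t=1.8932
    cross y-line → (5,1), t=2.5571
    cross y-line → (5,0), t=3.5924 (wall)
  → r_2 = 3.5924
beam 3: φ=0°, α=300°
  d=(0.5000,-0.8660)  start (6,4)  tX=1.0200 tY=0.5427  stride 1/|dx|=2.0000 1/|dy|=1.1547
    cross y-line → (6,3), t=0.5427
    cross x-line → (7,3), t=1.0200
    cross y-line → (7,2), t=1.6974 (wall)
  → r_3 = 1.6974
beam 4: φ=45°, α=345°
  d=(0.9659,-0.2588)  start (6,4)  tX=0.5280 tY=1.8159  stride 1/|dx|=1.0353 1/|dy|=3.8637
    cross x-line → (7,4), t=0.5280
    cross x-line → (8,4), t=1.5633 (wall)
  → r_4 = 1.5633
beam 5: φ=90°, α=30°
  d=(0.8660,0.5000)  start (6,4)  tX=0.5889 tY=1.0600  stride 1/|dx|=1.1547 1/|dy|=2.0000
    cross x-line → (7,4), t=0.5889
    cross y-line → (7,5), t=1.0600 (wall)
  → r_5 = 1.0600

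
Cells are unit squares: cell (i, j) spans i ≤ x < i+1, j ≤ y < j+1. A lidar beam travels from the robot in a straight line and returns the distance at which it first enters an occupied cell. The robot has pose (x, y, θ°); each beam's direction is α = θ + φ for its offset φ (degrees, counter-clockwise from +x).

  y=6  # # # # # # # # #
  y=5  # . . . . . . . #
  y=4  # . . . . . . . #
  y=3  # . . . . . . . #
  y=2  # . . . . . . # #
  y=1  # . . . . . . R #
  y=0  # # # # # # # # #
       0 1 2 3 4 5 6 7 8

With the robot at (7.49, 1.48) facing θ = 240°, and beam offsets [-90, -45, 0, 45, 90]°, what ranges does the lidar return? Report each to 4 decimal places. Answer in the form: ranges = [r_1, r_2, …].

ranges = [7.4940, 1.8546, 0.5543, 0.4969, 0.5889]

beam 1: φ=-90°, α=150°
  dir = (cos 150°, sin 150°) = (-0.8660, 0.5000); from cell (7,1)
  next x-line at t=0.5658, next y-line at t=1.0400; Δt_x=1.1547, Δt_y=2.0000
    x: enter (6,1) at t=0.5658
    y: enter (6,2) at t=1.0400
    x: enter (5,2) at t=1.7205
    x: enter (4,2) at t=2.8752
    y: enter (4,3) at t=3.0400
    x: enter (3,3) at t=4.0299
    y: enter (3,4) at t=5.0400
    x: enter (2,4) at t=5.1846
    x: enter (1,4) at t=6.3393
    y: enter (1,5) at t=7.0400
    x: enter (0,5) at t=7.4940 ← occupied
  → r_1 = 7.4940
beam 2: φ=-45°, α=195°
  dir = (cos 195°, sin 195°) = (-0.9659, -0.2588); from cell (7,1)
  next x-line at t=0.5073, next y-line at t=1.8546; Δt_x=1.0353, Δt_y=3.8637
    x: enter (6,1) at t=0.5073
    x: enter (5,1) at t=1.5426
    y: enter (5,0) at t=1.8546 ← occupied
  → r_2 = 1.8546
beam 3: φ=0°, α=240°
  dir = (cos 240°, sin 240°) = (-0.5000, -0.8660); from cell (7,1)
  next x-line at t=0.9800, next y-line at t=0.5543; Δt_x=2.0000, Δt_y=1.1547
    y: enter (7,0) at t=0.5543 ← occupied
  → r_3 = 0.5543
beam 4: φ=45°, α=285°
  dir = (cos 285°, sin 285°) = (0.2588, -0.9659); from cell (7,1)
  next x-line at t=1.9705, next y-line at t=0.4969; Δt_x=3.8637, Δt_y=1.0353
    y: enter (7,0) at t=0.4969 ← occupied
  → r_4 = 0.4969
beam 5: φ=90°, α=330°
  dir = (cos 330°, sin 330°) = (0.8660, -0.5000); from cell (7,1)
  next x-line at t=0.5889, next y-line at t=0.9600; Δt_x=1.1547, Δt_y=2.0000
    x: enter (8,1) at t=0.5889 ← occupied
  → r_5 = 0.5889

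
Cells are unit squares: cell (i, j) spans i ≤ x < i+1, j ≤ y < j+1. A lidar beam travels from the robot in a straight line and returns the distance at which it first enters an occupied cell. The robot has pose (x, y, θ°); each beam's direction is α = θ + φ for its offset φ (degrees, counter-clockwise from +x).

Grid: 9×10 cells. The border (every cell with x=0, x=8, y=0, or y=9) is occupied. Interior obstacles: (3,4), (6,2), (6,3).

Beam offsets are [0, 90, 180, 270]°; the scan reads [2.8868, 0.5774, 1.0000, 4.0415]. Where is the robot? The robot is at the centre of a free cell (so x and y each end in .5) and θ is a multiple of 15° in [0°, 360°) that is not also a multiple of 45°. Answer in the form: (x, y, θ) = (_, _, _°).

Candidates: 53 free-cell centres × 16 headings = 848 poses. Raycast each; keep the one whose scan matches to 4 dp.
  (7.5, 5.5, 255°): beam 1 = 1.9319 ≠ 2.8868 ✗
  (2.5, 1.5, 15°): beam 1 = 3.6235 ≠ 2.8868 ✗
  (3.5, 7.5, 60°): beam 1 = 1.7321 ≠ 2.8868 ✗
  (1.5, 5.5, 240°): beam 1 = 1.0000 ≠ 2.8868 ✗
  …
  (5.5, 8.5, 330°): r_1=2.8868, r_2=0.5774, r_3=1.0000, r_4=4.0415 — all match ✓
Only this pose fits every beam.

(x, y, θ) = (5.5, 8.5, 330°)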